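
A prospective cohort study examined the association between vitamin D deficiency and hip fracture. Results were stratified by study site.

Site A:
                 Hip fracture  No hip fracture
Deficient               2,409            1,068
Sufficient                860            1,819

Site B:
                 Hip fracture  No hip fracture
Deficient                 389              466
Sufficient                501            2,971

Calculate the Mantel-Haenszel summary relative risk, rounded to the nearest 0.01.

2.33

RR_MH = Σ(aᵢ·n₀ᵢ/nᵢ) / Σ(cᵢ·n₁ᵢ/nᵢ), with n₁ᵢ = aᵢ+bᵢ (exposed), n₀ᵢ = cᵢ+dᵢ (unexposed), nᵢ = n₁ᵢ+n₀ᵢ.
Stratum 1 (Site A): n₁ = 3477, n₀ = 2679, n = 6156; a·n₀/n = 2409·2679/6156 = 1048.3611; c·n₁/n = 860·3477/6156 = 485.7407
Stratum 2 (Site B): n₁ = 855, n₀ = 3472, n = 4327; a·n₀/n = 389·3472/4327 = 312.1350; c·n₁/n = 501·855/4327 = 98.9958
RR_MH = (1048.3611 + 312.1350) / (485.7407 + 98.9958) = 1360.4961 / 584.7366 = 2.32668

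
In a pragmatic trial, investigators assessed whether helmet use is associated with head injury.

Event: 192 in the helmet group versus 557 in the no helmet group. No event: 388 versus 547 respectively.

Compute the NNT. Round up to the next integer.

6

Risk in treated group = 192/580 = 0.33103; risk in control = 557/1104 = 0.50453.
Absolute risk reduction = 0.50453 − 0.33103 = 0.17349
NNT = 1 / ARR = 1 / 0.17349 = 5.764 → round up → 6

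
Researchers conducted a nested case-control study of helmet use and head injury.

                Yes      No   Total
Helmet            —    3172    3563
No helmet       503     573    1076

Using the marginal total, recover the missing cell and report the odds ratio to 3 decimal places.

0.140

The missing cell is in the exposed row: 3563 − 3172 = 391.
So a = 391, b = 3172, c = 503, d = 573.
OR = (a·d)/(b·c) = (391 × 573) / (3172 × 503) = 224043 / 1595516 = 0.14042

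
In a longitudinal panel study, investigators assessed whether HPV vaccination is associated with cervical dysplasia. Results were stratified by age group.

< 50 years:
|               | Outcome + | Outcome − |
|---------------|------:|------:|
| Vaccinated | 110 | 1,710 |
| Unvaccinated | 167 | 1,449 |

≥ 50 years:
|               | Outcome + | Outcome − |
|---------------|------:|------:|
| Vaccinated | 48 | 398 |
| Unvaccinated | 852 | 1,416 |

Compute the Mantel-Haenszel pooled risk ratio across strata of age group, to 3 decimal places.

RR_MH = Σ(aᵢ·n₀ᵢ/nᵢ) / Σ(cᵢ·n₁ᵢ/nᵢ), with n₁ᵢ = aᵢ+bᵢ (exposed), n₀ᵢ = cᵢ+dᵢ (unexposed), nᵢ = n₁ᵢ+n₀ᵢ.
Stratum 1 (< 50 years): n₁ = 1820, n₀ = 1616, n = 3436; a·n₀/n = 110·1616/3436 = 51.7346; c·n₁/n = 167·1820/3436 = 88.4575
Stratum 2 (≥ 50 years): n₁ = 446, n₀ = 2268, n = 2714; a·n₀/n = 48·2268/2714 = 40.1120; c·n₁/n = 852·446/2714 = 140.0118
RR_MH = (51.7346 + 40.1120) / (88.4575 + 140.0118) = 91.8466 / 228.4693 = 0.40201

0.402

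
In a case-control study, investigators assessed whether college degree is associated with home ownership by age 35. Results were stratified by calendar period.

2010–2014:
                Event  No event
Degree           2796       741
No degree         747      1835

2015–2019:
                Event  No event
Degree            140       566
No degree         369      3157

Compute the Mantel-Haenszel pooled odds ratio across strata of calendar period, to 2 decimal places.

OR_MH = Σ(aᵢdᵢ/nᵢ) / Σ(bᵢcᵢ/nᵢ), where nᵢ is the stratum total.
Stratum 1 (2010–2014): n = 6119; a·d/n = 2796·1835/6119 = 838.4801; b·c/n = 741·747/6119 = 90.4604
Stratum 2 (2015–2019): n = 4232; a·d/n = 140·3157/4232 = 104.4376; b·c/n = 566·369/4232 = 49.3511
OR_MH = (838.4801 + 104.4376) / (90.4604 + 49.3511) = 942.9178 / 139.8115 = 6.74421

6.74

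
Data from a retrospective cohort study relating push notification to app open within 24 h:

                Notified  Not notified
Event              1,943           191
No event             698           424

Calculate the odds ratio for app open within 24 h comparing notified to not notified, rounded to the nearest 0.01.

6.18

Reading the table with exposure as columns: a = 1943 (Notified, case), b = 698 (Notified, non-case), c = 191 (Not notified, case), d = 424.
OR = (a·d)/(b·c) = (1943 × 424) / (698 × 191) = 823832 / 133318 = 6.17945
The odds of app open within 24 h are about 6.18 times as high in the notified group.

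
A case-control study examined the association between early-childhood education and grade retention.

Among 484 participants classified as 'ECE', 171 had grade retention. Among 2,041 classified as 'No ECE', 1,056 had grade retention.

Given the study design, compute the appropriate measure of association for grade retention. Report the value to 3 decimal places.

From the description: a = 171, b = 313, c = 1056, d = 985.
This is a case-control study: participants were sampled on outcome status, so risks in the source population cannot be estimated directly — relative risk is not valid here. The odds ratio is the appropriate measure.
OR = (a·d)/(b·c) = (171 × 985) / (313 × 1056) = 168435 / 330528 = 0.50959

0.510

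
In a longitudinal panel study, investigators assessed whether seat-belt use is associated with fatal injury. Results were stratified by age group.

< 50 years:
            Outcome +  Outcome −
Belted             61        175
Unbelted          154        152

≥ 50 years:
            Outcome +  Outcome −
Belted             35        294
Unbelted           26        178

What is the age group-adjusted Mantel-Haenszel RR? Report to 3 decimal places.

0.576

RR_MH = Σ(aᵢ·n₀ᵢ/nᵢ) / Σ(cᵢ·n₁ᵢ/nᵢ), with n₁ᵢ = aᵢ+bᵢ (exposed), n₀ᵢ = cᵢ+dᵢ (unexposed), nᵢ = n₁ᵢ+n₀ᵢ.
Stratum 1 (< 50 years): n₁ = 236, n₀ = 306, n = 542; a·n₀/n = 61·306/542 = 34.4391; c·n₁/n = 154·236/542 = 67.0554
Stratum 2 (≥ 50 years): n₁ = 329, n₀ = 204, n = 533; a·n₀/n = 35·204/533 = 13.3959; c·n₁/n = 26·329/533 = 16.0488
RR_MH = (34.4391 + 13.3959) / (67.0554 + 16.0488) = 47.8350 / 83.1041 = 0.57560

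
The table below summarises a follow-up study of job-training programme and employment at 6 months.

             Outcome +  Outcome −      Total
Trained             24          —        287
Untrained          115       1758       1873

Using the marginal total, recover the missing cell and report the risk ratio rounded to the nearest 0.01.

The missing cell is in the exposed row: 287 − 24 = 263.
So a = 24, b = 263, c = 115, d = 1758.
RR = [a/(a+b)] / [c/(c+d)] = (24/287) / (115/1873) = 0.08362/0.06140 = 1.36198

1.36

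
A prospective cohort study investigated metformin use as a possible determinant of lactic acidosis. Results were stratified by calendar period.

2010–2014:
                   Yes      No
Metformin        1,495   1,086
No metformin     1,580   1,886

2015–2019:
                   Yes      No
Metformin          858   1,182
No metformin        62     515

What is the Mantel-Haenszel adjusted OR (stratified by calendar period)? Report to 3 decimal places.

OR_MH = Σ(aᵢdᵢ/nᵢ) / Σ(bᵢcᵢ/nᵢ), where nᵢ is the stratum total.
Stratum 1 (2010–2014): n = 6047; a·d/n = 1495·1886/6047 = 466.2758; b·c/n = 1086·1580/6047 = 283.7572
Stratum 2 (2015–2019): n = 2617; a·d/n = 858·515/2617 = 168.8460; b·c/n = 1182·62/2617 = 28.0031
OR_MH = (466.2758 + 168.8460) / (283.7572 + 28.0031) = 635.1218 / 311.7603 = 2.03721

2.037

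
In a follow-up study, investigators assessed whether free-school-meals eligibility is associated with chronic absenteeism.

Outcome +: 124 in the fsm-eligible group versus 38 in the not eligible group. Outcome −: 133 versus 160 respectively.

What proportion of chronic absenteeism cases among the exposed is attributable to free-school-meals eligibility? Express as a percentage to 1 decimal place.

60.2

From the description: a = 124, b = 133, c = 38, d = 160.
Risk in exposed = 124/257 = 0.48249; risk in unexposed = 38/198 = 0.19192.
RR = 0.48249/0.19192 = 2.51403
AR% = (RR − 1)/RR × 100 = (2.51403 − 1)/2.51403 × 100 = 60.2232%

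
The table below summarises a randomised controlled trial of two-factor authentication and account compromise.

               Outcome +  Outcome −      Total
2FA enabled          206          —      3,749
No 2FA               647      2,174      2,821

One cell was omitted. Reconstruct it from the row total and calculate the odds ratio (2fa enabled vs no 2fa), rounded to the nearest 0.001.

The missing cell is in the exposed row: 3749 − 206 = 3543.
So a = 206, b = 3543, c = 647, d = 2174.
OR = (a·d)/(b·c) = (206 × 2174) / (3543 × 647) = 447844 / 2292321 = 0.19537

0.195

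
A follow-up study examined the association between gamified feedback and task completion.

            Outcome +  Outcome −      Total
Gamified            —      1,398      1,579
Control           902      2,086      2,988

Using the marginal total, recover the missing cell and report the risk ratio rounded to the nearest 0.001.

The missing cell is in the exposed row: 1579 − 1398 = 181.
So a = 181, b = 1398, c = 902, d = 2086.
RR = [a/(a+b)] / [c/(c+d)] = (181/1579) / (902/2988) = 0.11463/0.30187 = 0.37973

0.380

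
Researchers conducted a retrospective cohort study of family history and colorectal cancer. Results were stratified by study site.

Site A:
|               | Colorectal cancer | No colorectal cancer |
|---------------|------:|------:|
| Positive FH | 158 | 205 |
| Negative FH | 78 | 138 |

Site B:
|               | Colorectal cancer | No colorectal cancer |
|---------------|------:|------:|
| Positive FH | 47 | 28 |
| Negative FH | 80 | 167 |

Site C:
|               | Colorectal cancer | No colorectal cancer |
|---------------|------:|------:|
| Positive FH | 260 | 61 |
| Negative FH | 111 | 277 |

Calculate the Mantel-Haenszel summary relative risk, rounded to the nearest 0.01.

2.01

RR_MH = Σ(aᵢ·n₀ᵢ/nᵢ) / Σ(cᵢ·n₁ᵢ/nᵢ), with n₁ᵢ = aᵢ+bᵢ (exposed), n₀ᵢ = cᵢ+dᵢ (unexposed), nᵢ = n₁ᵢ+n₀ᵢ.
Stratum 1 (Site A): n₁ = 363, n₀ = 216, n = 579; a·n₀/n = 158·216/579 = 58.9430; c·n₁/n = 78·363/579 = 48.9016
Stratum 2 (Site B): n₁ = 75, n₀ = 247, n = 322; a·n₀/n = 47·247/322 = 36.0528; c·n₁/n = 80·75/322 = 18.6335
Stratum 3 (Site C): n₁ = 321, n₀ = 388, n = 709; a·n₀/n = 260·388/709 = 142.2849; c·n₁/n = 111·321/709 = 50.2553
RR_MH = (58.9430 + 36.0528 + 142.2849) / (48.9016 + 18.6335 + 50.2553) = 237.2807 / 117.7904 = 2.01443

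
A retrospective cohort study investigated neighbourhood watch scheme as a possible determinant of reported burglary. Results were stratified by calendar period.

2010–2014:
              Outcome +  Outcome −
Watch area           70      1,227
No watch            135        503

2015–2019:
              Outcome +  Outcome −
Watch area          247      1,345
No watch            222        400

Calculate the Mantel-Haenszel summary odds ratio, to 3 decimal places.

0.285

OR_MH = Σ(aᵢdᵢ/nᵢ) / Σ(bᵢcᵢ/nᵢ), where nᵢ is the stratum total.
Stratum 1 (2010–2014): n = 1935; a·d/n = 70·503/1935 = 18.1964; b·c/n = 1227·135/1935 = 85.6047
Stratum 2 (2015–2019): n = 2214; a·d/n = 247·400/2214 = 44.6251; b·c/n = 1345·222/2214 = 134.8645
OR_MH = (18.1964 + 44.6251) / (85.6047 + 134.8645) = 62.8215 / 220.4691 = 0.28494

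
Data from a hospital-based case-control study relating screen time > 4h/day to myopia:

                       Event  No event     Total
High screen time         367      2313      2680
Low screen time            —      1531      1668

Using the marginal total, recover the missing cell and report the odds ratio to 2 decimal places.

The missing cell is in the unexposed row: 1668 − 1531 = 137.
So a = 367, b = 2313, c = 137, d = 1531.
OR = (a·d)/(b·c) = (367 × 1531) / (2313 × 137) = 561877 / 316881 = 1.77315

1.77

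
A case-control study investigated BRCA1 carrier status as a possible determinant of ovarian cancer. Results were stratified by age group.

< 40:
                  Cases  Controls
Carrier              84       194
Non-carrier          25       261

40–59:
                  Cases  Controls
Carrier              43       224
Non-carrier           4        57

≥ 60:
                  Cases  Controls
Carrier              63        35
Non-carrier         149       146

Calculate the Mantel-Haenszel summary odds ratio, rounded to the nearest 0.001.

OR_MH = Σ(aᵢdᵢ/nᵢ) / Σ(bᵢcᵢ/nᵢ), where nᵢ is the stratum total.
Stratum 1 (< 40): n = 564; a·d/n = 84·261/564 = 38.8723; b·c/n = 194·25/564 = 8.5993
Stratum 2 (40–59): n = 328; a·d/n = 43·57/328 = 7.4726; b·c/n = 224·4/328 = 2.7317
Stratum 3 (≥ 60): n = 393; a·d/n = 63·146/393 = 23.4046; b·c/n = 35·149/393 = 13.2697
OR_MH = (38.8723 + 7.4726 + 23.4046) / (8.5993 + 2.7317 + 13.2697) = 69.7495 / 24.6007 = 2.83526

2.835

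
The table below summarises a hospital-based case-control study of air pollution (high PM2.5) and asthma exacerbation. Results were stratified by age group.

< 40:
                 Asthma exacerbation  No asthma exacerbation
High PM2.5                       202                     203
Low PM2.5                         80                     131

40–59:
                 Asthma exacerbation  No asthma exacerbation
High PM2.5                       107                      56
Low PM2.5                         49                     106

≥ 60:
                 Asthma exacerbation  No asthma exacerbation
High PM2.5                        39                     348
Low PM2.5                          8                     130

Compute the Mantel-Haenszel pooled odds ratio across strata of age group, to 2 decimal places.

2.19

OR_MH = Σ(aᵢdᵢ/nᵢ) / Σ(bᵢcᵢ/nᵢ), where nᵢ is the stratum total.
Stratum 1 (< 40): n = 616; a·d/n = 202·131/616 = 42.9578; b·c/n = 203·80/616 = 26.3636
Stratum 2 (40–59): n = 318; a·d/n = 107·106/318 = 35.6667; b·c/n = 56·49/318 = 8.6289
Stratum 3 (≥ 60): n = 525; a·d/n = 39·130/525 = 9.6571; b·c/n = 348·8/525 = 5.3029
OR_MH = (42.9578 + 35.6667 + 9.6571) / (26.3636 + 8.6289 + 5.3029) = 88.2816 / 40.2954 = 2.19086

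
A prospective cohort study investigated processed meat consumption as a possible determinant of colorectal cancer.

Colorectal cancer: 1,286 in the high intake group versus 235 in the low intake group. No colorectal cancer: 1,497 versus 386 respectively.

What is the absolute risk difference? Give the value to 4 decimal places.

From the description: a = 1286, b = 1497, c = 235, d = 386.
Risk in exposed = 1286/2783 = 0.462091; risk in unexposed = 235/621 = 0.378422.
Risk difference = 0.462091 − 0.378422 = 0.083669

0.0837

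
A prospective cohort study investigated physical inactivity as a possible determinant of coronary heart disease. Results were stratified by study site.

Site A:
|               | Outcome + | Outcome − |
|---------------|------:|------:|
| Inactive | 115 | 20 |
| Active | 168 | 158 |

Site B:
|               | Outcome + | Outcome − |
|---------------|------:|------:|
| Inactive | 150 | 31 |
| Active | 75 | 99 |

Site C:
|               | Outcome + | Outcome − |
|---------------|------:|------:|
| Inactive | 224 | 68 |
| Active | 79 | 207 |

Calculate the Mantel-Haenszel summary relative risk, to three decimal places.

2.086

RR_MH = Σ(aᵢ·n₀ᵢ/nᵢ) / Σ(cᵢ·n₁ᵢ/nᵢ), with n₁ᵢ = aᵢ+bᵢ (exposed), n₀ᵢ = cᵢ+dᵢ (unexposed), nᵢ = n₁ᵢ+n₀ᵢ.
Stratum 1 (Site A): n₁ = 135, n₀ = 326, n = 461; a·n₀/n = 115·326/461 = 81.3232; c·n₁/n = 168·135/461 = 49.1974
Stratum 2 (Site B): n₁ = 181, n₀ = 174, n = 355; a·n₀/n = 150·174/355 = 73.5211; c·n₁/n = 75·181/355 = 38.2394
Stratum 3 (Site C): n₁ = 292, n₀ = 286, n = 578; a·n₀/n = 224·286/578 = 110.8374; c·n₁/n = 79·292/578 = 39.9100
RR_MH = (81.3232 + 73.5211 + 110.8374) / (49.1974 + 38.2394 + 39.9100) = 265.6817 / 127.3469 = 2.08628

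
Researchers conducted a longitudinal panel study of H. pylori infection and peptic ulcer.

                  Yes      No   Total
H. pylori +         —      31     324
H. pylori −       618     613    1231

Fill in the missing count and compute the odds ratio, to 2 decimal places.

9.38

The missing cell is in the exposed row: 324 − 31 = 293.
So a = 293, b = 31, c = 618, d = 613.
OR = (a·d)/(b·c) = (293 × 613) / (31 × 618) = 179609 / 19158 = 9.37514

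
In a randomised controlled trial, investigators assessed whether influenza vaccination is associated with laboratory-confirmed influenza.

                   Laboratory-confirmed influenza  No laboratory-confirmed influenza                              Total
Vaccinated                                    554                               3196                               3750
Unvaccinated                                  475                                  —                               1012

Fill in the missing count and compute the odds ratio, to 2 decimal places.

The missing cell is in the unexposed row: 1012 − 475 = 537.
So a = 554, b = 3196, c = 475, d = 537.
OR = (a·d)/(b·c) = (554 × 537) / (3196 × 475) = 297498 / 1518100 = 0.19597

0.20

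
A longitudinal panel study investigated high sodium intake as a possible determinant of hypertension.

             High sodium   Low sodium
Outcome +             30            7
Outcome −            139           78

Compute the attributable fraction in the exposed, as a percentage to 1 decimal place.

Reading the table with exposure as columns: a = 30 (High sodium, case), b = 139 (High sodium, non-case), c = 7 (Low sodium, case), d = 78.
Risk in exposed = 30/169 = 0.17751; risk in unexposed = 7/85 = 0.08235.
RR = 0.17751/0.08235 = 2.15554
AR% = (RR − 1)/RR × 100 = (2.15554 − 1)/2.15554 × 100 = 53.6078%

53.6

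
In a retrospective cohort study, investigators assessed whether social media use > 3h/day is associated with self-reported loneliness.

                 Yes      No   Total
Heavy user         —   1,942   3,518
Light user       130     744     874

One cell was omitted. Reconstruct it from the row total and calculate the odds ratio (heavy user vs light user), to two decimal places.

4.64

The missing cell is in the exposed row: 3518 − 1942 = 1576.
So a = 1576, b = 1942, c = 130, d = 744.
OR = (a·d)/(b·c) = (1576 × 744) / (1942 × 130) = 1172544 / 252460 = 4.64447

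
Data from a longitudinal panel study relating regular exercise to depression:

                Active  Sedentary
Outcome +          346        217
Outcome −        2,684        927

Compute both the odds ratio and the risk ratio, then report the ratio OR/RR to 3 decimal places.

Reading the table with exposure as columns: a = 346 (Active, case), b = 2684 (Active, non-case), c = 217 (Sedentary, case), d = 927.
OR = (346·927)/(2684·217) = 320742/582428 = 0.55070
Risk in exposed = 346/3030 = 0.11419; risk in unexposed = 217/1144 = 0.18969; RR = 0.60200
OR/RR = 0.55070 / 0.60200 = 0.91477
The outcome is not rare, so the OR lies further from 1 than the RR.

0.915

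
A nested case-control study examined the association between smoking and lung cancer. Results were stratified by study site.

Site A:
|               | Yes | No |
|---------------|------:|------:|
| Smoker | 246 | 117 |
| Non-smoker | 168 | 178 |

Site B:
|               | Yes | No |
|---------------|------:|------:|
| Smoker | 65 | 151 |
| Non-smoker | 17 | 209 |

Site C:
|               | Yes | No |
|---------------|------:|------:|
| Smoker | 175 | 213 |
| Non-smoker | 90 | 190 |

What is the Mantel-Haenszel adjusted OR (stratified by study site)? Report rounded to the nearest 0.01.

2.29

OR_MH = Σ(aᵢdᵢ/nᵢ) / Σ(bᵢcᵢ/nᵢ), where nᵢ is the stratum total.
Stratum 1 (Site A): n = 709; a·d/n = 246·178/709 = 61.7602; b·c/n = 117·168/709 = 27.7236
Stratum 2 (Site B): n = 442; a·d/n = 65·209/442 = 30.7353; b·c/n = 151·17/442 = 5.8077
Stratum 3 (Site C): n = 668; a·d/n = 175·190/668 = 49.7754; b·c/n = 213·90/668 = 28.6976
OR_MH = (61.7602 + 30.7353 + 49.7754) / (27.7236 + 5.8077 + 28.6976) = 142.2710 / 62.2289 = 2.28625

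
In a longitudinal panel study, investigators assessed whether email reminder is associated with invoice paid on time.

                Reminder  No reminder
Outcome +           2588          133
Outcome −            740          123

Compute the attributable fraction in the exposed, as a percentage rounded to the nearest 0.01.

Reading the table with exposure as columns: a = 2588 (Reminder, case), b = 740 (Reminder, non-case), c = 133 (No reminder, case), d = 123.
Risk in exposed = 2588/3328 = 0.77764; risk in unexposed = 133/256 = 0.51953.
RR = 0.77764/0.51953 = 1.49682
AR% = (RR − 1)/RR × 100 = (1.49682 − 1)/1.49682 × 100 = 33.1917%

33.19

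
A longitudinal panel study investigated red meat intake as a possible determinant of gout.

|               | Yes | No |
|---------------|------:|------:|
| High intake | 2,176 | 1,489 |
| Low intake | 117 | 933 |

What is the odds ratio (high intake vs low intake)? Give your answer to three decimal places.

Cells: a = 2176, b = 1489, c = 117, d = 933.
OR = (a·d)/(b·c) = (2176 × 933) / (1489 × 117) = 2030208 / 174213 = 11.65360
The odds of gout are about 11.65 times as high in the high intake group.

11.654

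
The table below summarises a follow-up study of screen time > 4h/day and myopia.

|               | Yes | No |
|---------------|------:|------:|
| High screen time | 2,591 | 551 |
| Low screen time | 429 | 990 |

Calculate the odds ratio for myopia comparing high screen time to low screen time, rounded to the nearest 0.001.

Cells: a = 2591, b = 551, c = 429, d = 990.
OR = (a·d)/(b·c) = (2591 × 990) / (551 × 429) = 2565090 / 236379 = 10.85160
The odds of myopia are about 10.85 times as high in the high screen time group.

10.852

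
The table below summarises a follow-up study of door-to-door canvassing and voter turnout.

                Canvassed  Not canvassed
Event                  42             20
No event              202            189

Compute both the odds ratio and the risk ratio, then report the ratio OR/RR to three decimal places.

Reading the table with exposure as columns: a = 42 (Canvassed, case), b = 202 (Canvassed, non-case), c = 20 (Not canvassed, case), d = 189.
OR = (42·189)/(202·20) = 7938/4040 = 1.96485
Risk in exposed = 42/244 = 0.17213; risk in unexposed = 20/209 = 0.09569; RR = 1.79877
OR/RR = 1.96485 / 1.79877 = 1.09233
The outcome is not rare, so the OR lies further from 1 than the RR.

1.092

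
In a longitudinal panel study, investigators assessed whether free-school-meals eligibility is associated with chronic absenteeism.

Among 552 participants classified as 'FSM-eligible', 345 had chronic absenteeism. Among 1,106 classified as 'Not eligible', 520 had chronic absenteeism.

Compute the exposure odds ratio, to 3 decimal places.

1.878

From the description: a = 345, b = 207, c = 520, d = 586.
OR = (a·d)/(b·c) = (345 × 586) / (207 × 520) = 202170 / 107640 = 1.87821
The odds of chronic absenteeism are about 1.88 times as high in the fsm-eligible group.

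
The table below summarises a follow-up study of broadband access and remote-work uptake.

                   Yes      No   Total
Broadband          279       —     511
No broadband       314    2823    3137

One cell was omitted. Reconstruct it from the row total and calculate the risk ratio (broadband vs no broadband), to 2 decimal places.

5.45

The missing cell is in the exposed row: 511 − 279 = 232.
So a = 279, b = 232, c = 314, d = 2823.
RR = [a/(a+b)] / [c/(c+d)] = (279/511) / (314/3137) = 0.54599/0.10010 = 5.45467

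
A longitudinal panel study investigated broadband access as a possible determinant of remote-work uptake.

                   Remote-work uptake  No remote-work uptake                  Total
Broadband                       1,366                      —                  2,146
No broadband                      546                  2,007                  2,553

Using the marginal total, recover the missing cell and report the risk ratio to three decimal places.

The missing cell is in the exposed row: 2146 − 1366 = 780.
So a = 1366, b = 780, c = 546, d = 2007.
RR = [a/(a+b)] / [c/(c+d)] = (1366/2146) / (546/2553) = 0.63653/0.21387 = 2.97632

2.976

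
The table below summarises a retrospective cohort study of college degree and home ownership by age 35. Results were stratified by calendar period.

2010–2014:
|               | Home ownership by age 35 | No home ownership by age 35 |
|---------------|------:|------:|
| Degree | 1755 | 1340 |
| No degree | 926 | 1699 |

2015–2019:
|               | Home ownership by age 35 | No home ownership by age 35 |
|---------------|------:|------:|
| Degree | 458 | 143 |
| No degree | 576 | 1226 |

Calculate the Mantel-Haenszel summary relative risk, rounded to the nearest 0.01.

RR_MH = Σ(aᵢ·n₀ᵢ/nᵢ) / Σ(cᵢ·n₁ᵢ/nᵢ), with n₁ᵢ = aᵢ+bᵢ (exposed), n₀ᵢ = cᵢ+dᵢ (unexposed), nᵢ = n₁ᵢ+n₀ᵢ.
Stratum 1 (2010–2014): n₁ = 3095, n₀ = 2625, n = 5720; a·n₀/n = 1755·2625/5720 = 805.3977; c·n₁/n = 926·3095/5720 = 501.0437
Stratum 2 (2015–2019): n₁ = 601, n₀ = 1802, n = 2403; a·n₀/n = 458·1802/2403 = 343.4524; c·n₁/n = 576·601/2403 = 144.0599
RR_MH = (805.3977 + 343.4524) / (501.0437 + 144.0599) = 1148.8501 / 645.1036 = 1.78088

1.78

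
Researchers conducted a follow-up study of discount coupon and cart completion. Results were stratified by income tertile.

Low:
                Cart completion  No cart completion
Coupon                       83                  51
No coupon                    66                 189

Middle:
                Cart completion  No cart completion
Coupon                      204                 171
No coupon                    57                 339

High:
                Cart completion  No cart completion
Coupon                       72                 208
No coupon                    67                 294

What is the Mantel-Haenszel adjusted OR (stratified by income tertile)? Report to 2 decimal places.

OR_MH = Σ(aᵢdᵢ/nᵢ) / Σ(bᵢcᵢ/nᵢ), where nᵢ is the stratum total.
Stratum 1 (Low): n = 389; a·d/n = 83·189/389 = 40.3265; b·c/n = 51·66/389 = 8.6530
Stratum 2 (Middle): n = 771; a·d/n = 204·339/771 = 89.6965; b·c/n = 171·57/771 = 12.6420
Stratum 3 (High): n = 641; a·d/n = 72·294/641 = 33.0234; b·c/n = 208·67/641 = 21.7410
OR_MH = (40.3265 + 89.6965 + 33.0234) / (8.6530 + 12.6420 + 21.7410) = 163.0464 / 43.0360 = 3.78860

3.79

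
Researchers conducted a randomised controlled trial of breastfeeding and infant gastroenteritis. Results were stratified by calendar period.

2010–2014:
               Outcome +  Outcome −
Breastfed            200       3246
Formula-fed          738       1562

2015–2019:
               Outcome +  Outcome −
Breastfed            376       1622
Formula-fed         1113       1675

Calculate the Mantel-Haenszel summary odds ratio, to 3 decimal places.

0.234

OR_MH = Σ(aᵢdᵢ/nᵢ) / Σ(bᵢcᵢ/nᵢ), where nᵢ is the stratum total.
Stratum 1 (2010–2014): n = 5746; a·d/n = 200·1562/5746 = 54.3683; b·c/n = 3246·738/5746 = 416.9071
Stratum 2 (2015–2019): n = 4786; a·d/n = 376·1675/4786 = 131.5921; b·c/n = 1622·1113/4786 = 377.2014
OR_MH = (54.3683 + 131.5921) / (416.9071 + 377.2014) = 185.9604 / 794.1085 = 0.23418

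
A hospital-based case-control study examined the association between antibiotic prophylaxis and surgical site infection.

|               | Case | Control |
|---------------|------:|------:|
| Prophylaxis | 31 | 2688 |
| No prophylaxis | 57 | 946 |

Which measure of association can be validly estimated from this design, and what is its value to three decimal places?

Cells: a = 31, b = 2688, c = 57, d = 946.
This is a hospital-based case-control study: participants were sampled on outcome status, so risks in the source population cannot be estimated directly — relative risk is not valid here. The odds ratio is the appropriate measure.
OR = (a·d)/(b·c) = (31 × 946) / (2688 × 57) = 29326 / 153216 = 0.19140

0.191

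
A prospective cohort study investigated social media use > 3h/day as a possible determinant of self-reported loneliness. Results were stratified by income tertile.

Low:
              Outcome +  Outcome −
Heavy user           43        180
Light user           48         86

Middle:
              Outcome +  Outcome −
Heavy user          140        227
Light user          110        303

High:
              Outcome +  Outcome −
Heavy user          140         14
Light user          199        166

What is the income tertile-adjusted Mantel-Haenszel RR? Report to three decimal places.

1.341

RR_MH = Σ(aᵢ·n₀ᵢ/nᵢ) / Σ(cᵢ·n₁ᵢ/nᵢ), with n₁ᵢ = aᵢ+bᵢ (exposed), n₀ᵢ = cᵢ+dᵢ (unexposed), nᵢ = n₁ᵢ+n₀ᵢ.
Stratum 1 (Low): n₁ = 223, n₀ = 134, n = 357; a·n₀/n = 43·134/357 = 16.1401; c·n₁/n = 48·223/357 = 29.9832
Stratum 2 (Middle): n₁ = 367, n₀ = 413, n = 780; a·n₀/n = 140·413/780 = 74.1282; c·n₁/n = 110·367/780 = 51.7564
Stratum 3 (High): n₁ = 154, n₀ = 365, n = 519; a·n₀/n = 140·365/519 = 98.4586; c·n₁/n = 199·154/519 = 59.0482
RR_MH = (16.1401 + 74.1282 + 98.4586) / (29.9832 + 51.7564 + 59.0482) = 188.7268 / 140.7878 = 1.34051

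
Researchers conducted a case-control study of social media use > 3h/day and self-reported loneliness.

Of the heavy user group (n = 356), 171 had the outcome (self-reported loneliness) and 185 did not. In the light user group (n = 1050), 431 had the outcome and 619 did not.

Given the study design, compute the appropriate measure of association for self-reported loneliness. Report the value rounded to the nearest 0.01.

1.33

From the description: a = 171, b = 185, c = 431, d = 619.
This is a case-control study: participants were sampled on outcome status, so risks in the source population cannot be estimated directly — relative risk is not valid here. The odds ratio is the appropriate measure.
OR = (a·d)/(b·c) = (171 × 619) / (185 × 431) = 105849 / 79735 = 1.32751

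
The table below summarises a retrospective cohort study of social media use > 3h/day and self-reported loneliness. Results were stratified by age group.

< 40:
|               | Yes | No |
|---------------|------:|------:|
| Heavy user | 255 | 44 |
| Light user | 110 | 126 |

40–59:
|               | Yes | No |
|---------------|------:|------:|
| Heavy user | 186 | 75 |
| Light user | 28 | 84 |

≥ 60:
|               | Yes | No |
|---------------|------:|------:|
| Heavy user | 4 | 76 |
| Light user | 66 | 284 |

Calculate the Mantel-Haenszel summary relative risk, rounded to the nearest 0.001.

1.838

RR_MH = Σ(aᵢ·n₀ᵢ/nᵢ) / Σ(cᵢ·n₁ᵢ/nᵢ), with n₁ᵢ = aᵢ+bᵢ (exposed), n₀ᵢ = cᵢ+dᵢ (unexposed), nᵢ = n₁ᵢ+n₀ᵢ.
Stratum 1 (< 40): n₁ = 299, n₀ = 236, n = 535; a·n₀/n = 255·236/535 = 112.4860; c·n₁/n = 110·299/535 = 61.4766
Stratum 2 (40–59): n₁ = 261, n₀ = 112, n = 373; a·n₀/n = 186·112/373 = 55.8499; c·n₁/n = 28·261/373 = 19.5925
Stratum 3 (≥ 60): n₁ = 80, n₀ = 350, n = 430; a·n₀/n = 4·350/430 = 3.2558; c·n₁/n = 66·80/430 = 12.2791
RR_MH = (112.4860 + 55.8499 + 3.2558) / (61.4766 + 19.5925 + 12.2791) = 171.5917 / 93.3482 = 1.83819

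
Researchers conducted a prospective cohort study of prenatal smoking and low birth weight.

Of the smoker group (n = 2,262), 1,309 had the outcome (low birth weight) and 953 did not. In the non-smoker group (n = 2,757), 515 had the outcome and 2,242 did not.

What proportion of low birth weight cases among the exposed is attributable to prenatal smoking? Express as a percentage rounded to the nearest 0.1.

From the description: a = 1309, b = 953, c = 515, d = 2242.
Risk in exposed = 1309/2262 = 0.57869; risk in unexposed = 515/2757 = 0.18680.
RR = 0.57869/0.18680 = 3.09797
AR% = (RR − 1)/RR × 100 = (3.09797 − 1)/3.09797 × 100 = 67.7208%

67.7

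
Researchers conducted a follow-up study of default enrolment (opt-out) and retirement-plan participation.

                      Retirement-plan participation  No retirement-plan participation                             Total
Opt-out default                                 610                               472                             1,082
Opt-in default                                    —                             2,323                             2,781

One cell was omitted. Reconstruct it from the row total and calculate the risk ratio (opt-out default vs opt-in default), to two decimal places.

3.42

The missing cell is in the unexposed row: 2781 − 2323 = 458.
So a = 610, b = 472, c = 458, d = 2323.
RR = [a/(a+b)] / [c/(c+d)] = (610/1082) / (458/2781) = 0.56377/0.16469 = 3.42325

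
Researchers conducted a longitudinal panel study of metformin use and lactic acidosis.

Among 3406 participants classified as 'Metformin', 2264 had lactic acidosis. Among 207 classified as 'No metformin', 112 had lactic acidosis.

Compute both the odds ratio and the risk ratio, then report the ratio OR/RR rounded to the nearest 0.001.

From the description: a = 2264, b = 1142, c = 112, d = 95.
OR = (2264·95)/(1142·112) = 215080/127904 = 1.68157
Risk in exposed = 2264/3406 = 0.66471; risk in unexposed = 112/207 = 0.54106; RR = 1.22853
OR/RR = 1.68157 / 1.22853 = 1.36877
The outcome is not rare, so the OR lies further from 1 than the RR.

1.369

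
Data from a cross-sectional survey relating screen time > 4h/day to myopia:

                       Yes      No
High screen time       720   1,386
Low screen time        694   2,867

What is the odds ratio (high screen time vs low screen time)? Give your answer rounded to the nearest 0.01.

2.15

Cells: a = 720, b = 1386, c = 694, d = 2867.
OR = (a·d)/(b·c) = (720 × 2867) / (1386 × 694) = 2064240 / 961884 = 2.14604
The odds of myopia are about 2.15 times as high in the high screen time group.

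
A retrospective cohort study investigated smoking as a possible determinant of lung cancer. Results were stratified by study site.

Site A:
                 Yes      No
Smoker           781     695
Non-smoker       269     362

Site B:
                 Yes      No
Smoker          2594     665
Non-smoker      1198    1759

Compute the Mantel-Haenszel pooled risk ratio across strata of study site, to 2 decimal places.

RR_MH = Σ(aᵢ·n₀ᵢ/nᵢ) / Σ(cᵢ·n₁ᵢ/nᵢ), with n₁ᵢ = aᵢ+bᵢ (exposed), n₀ᵢ = cᵢ+dᵢ (unexposed), nᵢ = n₁ᵢ+n₀ᵢ.
Stratum 1 (Site A): n₁ = 1476, n₀ = 631, n = 2107; a·n₀/n = 781·631/2107 = 233.8923; c·n₁/n = 269·1476/2107 = 188.4404
Stratum 2 (Site B): n₁ = 3259, n₀ = 2957, n = 6216; a·n₀/n = 2594·2957/6216 = 1233.9862; c·n₁/n = 1198·3259/6216 = 628.1020
RR_MH = (233.8923 + 1233.9862) / (188.4404 + 628.1020) = 1467.8784 / 816.5424 = 1.79768

1.80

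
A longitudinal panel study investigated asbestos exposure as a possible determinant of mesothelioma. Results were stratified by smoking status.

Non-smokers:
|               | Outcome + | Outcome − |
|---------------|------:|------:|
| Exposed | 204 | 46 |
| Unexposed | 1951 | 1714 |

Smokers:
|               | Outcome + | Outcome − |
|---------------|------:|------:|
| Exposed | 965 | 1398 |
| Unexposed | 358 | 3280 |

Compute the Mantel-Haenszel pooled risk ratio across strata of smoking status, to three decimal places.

RR_MH = Σ(aᵢ·n₀ᵢ/nᵢ) / Σ(cᵢ·n₁ᵢ/nᵢ), with n₁ᵢ = aᵢ+bᵢ (exposed), n₀ᵢ = cᵢ+dᵢ (unexposed), nᵢ = n₁ᵢ+n₀ᵢ.
Stratum 1 (Non-smokers): n₁ = 250, n₀ = 3665, n = 3915; a·n₀/n = 204·3665/3915 = 190.9732; c·n₁/n = 1951·250/3915 = 124.5849
Stratum 2 (Smokers): n₁ = 2363, n₀ = 3638, n = 6001; a·n₀/n = 965·3638/6001 = 585.0142; c·n₁/n = 358·2363/6001 = 140.9688
RR_MH = (190.9732 + 585.0142) / (124.5849 + 140.9688) = 775.9873 / 265.5538 = 2.92215

2.922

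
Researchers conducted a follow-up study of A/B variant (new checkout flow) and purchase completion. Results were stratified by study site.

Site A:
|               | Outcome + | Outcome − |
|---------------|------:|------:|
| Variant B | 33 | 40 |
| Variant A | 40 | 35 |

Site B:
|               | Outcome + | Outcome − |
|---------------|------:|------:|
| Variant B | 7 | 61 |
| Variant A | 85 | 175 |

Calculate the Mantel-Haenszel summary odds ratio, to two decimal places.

OR_MH = Σ(aᵢdᵢ/nᵢ) / Σ(bᵢcᵢ/nᵢ), where nᵢ is the stratum total.
Stratum 1 (Site A): n = 148; a·d/n = 33·35/148 = 7.8041; b·c/n = 40·40/148 = 10.8108
Stratum 2 (Site B): n = 328; a·d/n = 7·175/328 = 3.7348; b·c/n = 61·85/328 = 15.8079
OR_MH = (7.8041 + 3.7348) / (10.8108 + 15.8079) = 11.5388 / 26.6187 = 0.43348

0.43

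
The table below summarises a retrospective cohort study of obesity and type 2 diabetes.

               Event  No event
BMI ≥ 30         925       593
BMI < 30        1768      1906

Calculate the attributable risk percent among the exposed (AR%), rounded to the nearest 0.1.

21.0

Cells: a = 925, b = 593, c = 1768, d = 1906.
Risk in exposed = 925/1518 = 0.60935; risk in unexposed = 1768/3674 = 0.48122.
RR = 0.60935/0.48122 = 1.26627
AR% = (RR − 1)/RR × 100 = (1.26627 − 1)/1.26627 × 100 = 21.0280%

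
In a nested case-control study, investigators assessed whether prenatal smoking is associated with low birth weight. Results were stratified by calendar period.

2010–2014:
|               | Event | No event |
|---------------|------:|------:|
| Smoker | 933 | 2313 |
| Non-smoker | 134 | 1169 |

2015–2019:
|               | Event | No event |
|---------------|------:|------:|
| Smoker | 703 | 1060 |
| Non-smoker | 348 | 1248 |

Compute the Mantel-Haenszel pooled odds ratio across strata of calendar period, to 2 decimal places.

2.82

OR_MH = Σ(aᵢdᵢ/nᵢ) / Σ(bᵢcᵢ/nᵢ), where nᵢ is the stratum total.
Stratum 1 (2010–2014): n = 4549; a·d/n = 933·1169/4549 = 239.7619; b·c/n = 2313·134/4549 = 68.1341
Stratum 2 (2015–2019): n = 3359; a·d/n = 703·1248/3359 = 261.1920; b·c/n = 1060·348/3359 = 109.8184
OR_MH = (239.7619 + 261.1920) / (68.1341 + 109.8184) = 500.9539 / 177.9525 = 2.81510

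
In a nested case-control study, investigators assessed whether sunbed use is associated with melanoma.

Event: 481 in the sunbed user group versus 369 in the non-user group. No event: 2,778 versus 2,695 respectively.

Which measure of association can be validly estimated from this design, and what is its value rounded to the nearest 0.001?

From the description: a = 481, b = 2778, c = 369, d = 2695.
This is a nested case-control study: participants were sampled on outcome status, so risks in the source population cannot be estimated directly — relative risk is not valid here. The odds ratio is the appropriate measure.
OR = (a·d)/(b·c) = (481 × 2695) / (2778 × 369) = 1296295 / 1025082 = 1.26458

1.265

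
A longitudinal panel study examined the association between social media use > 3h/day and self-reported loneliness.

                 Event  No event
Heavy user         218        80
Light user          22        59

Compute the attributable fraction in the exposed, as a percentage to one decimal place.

62.9

Cells: a = 218, b = 80, c = 22, d = 59.
Risk in exposed = 218/298 = 0.73154; risk in unexposed = 22/81 = 0.27160.
RR = 0.73154/0.27160 = 2.69341
AR% = (RR − 1)/RR × 100 = (2.69341 − 1)/2.69341 × 100 = 62.8724%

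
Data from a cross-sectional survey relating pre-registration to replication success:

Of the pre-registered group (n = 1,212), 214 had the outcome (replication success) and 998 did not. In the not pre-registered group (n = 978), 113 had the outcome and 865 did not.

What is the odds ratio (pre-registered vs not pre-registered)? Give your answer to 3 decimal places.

From the description: a = 214, b = 998, c = 113, d = 865.
OR = (a·d)/(b·c) = (214 × 865) / (998 × 113) = 185110 / 112774 = 1.64142
The odds of replication success are about 1.64 times as high in the pre-registered group.

1.641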